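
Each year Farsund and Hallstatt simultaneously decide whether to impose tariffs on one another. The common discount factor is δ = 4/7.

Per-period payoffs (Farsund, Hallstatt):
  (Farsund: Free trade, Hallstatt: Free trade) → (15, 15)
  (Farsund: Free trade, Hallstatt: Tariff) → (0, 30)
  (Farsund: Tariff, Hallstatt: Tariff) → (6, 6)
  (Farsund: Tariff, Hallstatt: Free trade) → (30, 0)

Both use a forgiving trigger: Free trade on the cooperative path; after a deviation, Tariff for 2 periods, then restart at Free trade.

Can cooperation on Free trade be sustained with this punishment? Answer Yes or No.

No

A one-shot deviation gives 30 now, then 6 for 2 periods, then back to 15.
Gain from deviating: (30−15) today; loss: (15−6) in each of the next 2 periods.
No-deviation condition: (15−6)(δ+…+δ^2) ≥ 30−15, i.e. δ+…+δ^2 ≥ 5/3.
At δ = 4/7: δ+…+δ^2 = 0.8980 < 1.6667.
So cooperation is not sustainable.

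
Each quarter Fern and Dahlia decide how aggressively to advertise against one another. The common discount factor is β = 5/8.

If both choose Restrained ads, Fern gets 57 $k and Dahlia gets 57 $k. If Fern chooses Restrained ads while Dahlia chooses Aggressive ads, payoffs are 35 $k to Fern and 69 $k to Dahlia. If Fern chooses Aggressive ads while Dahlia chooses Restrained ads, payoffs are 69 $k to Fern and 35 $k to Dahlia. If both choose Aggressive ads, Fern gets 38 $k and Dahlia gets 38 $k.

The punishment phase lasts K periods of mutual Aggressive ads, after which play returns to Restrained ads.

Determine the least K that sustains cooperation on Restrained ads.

2

IC: β(1−β^K)/(1−β) ≥ (69−57)/(57−38) = 12/19.
With β = 5/8: need 1 − β^K ≥ 12/19·(1−5/8)/(5/8), i.e. β^K ≤ 0.6211.
Since (5/8)^1 = 0.6250 and (5/8)^2 = 0.3906, the smallest such K is 2.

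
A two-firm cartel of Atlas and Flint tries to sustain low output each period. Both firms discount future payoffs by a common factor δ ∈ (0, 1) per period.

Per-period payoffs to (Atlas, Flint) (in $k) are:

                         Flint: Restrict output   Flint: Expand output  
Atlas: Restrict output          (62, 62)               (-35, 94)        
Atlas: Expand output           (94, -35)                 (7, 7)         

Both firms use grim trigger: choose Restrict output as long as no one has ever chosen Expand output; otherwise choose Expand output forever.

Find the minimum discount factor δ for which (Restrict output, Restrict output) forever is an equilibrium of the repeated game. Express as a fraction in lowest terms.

32/87

Under grim trigger the critical discount factor is (T−C)/(T−P) with T = 94, C = 62, P = 7.
δ* = (94−62)/(94−7) = 32/87.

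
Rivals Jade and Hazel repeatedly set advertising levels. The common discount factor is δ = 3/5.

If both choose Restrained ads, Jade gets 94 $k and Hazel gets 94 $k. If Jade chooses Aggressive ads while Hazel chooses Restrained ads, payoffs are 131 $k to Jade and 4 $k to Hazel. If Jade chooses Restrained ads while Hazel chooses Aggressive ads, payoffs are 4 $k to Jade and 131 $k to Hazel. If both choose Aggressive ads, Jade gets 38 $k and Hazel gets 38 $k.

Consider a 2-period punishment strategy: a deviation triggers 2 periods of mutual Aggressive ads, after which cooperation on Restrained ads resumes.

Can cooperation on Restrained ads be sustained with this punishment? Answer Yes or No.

A one-shot deviation gives 131 now, then 38 for 2 periods, then back to 94.
Gain from deviating: (131−94) today; loss: (94−38) in each of the next 2 periods.
No-deviation condition: (94−38)(δ+…+δ^2) ≥ 131−94, i.e. δ+…+δ^2 ≥ 37/56.
At δ = 3/5: δ+…+δ^2 = 0.9600 ≥ 0.6607.
So cooperation is sustainable.

Yes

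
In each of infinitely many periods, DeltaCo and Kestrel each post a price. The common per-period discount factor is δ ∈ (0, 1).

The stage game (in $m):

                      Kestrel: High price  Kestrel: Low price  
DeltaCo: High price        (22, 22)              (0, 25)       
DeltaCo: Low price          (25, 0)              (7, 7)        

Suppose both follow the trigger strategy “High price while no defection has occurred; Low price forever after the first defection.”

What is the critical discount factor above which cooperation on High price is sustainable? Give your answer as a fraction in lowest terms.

1/6

Under grim trigger the critical discount factor is (T−C)/(T−P) with T = 25, C = 22, P = 7.
δ* = (25−22)/(25−7) = 3/18 = 1/6.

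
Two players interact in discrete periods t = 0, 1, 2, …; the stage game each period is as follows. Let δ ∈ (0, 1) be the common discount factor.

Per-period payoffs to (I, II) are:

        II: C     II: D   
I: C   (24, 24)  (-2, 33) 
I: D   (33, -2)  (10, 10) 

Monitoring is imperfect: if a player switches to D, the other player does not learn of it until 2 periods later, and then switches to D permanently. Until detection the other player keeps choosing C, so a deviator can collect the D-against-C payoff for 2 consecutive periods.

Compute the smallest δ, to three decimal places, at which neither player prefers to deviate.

0.626

A deviator earns 33 for 2 periods, then 10 forever; cooperating earns 24 forever. Multiplying the IC by (1−δ):
24 ≥ 33(1−δ^2) + 10δ^2, so 23·δ^2 ≥ 9 and δ^2 ≥ 9/23.
δ ≥ (9/23)^(1/2) ≈ 0.626.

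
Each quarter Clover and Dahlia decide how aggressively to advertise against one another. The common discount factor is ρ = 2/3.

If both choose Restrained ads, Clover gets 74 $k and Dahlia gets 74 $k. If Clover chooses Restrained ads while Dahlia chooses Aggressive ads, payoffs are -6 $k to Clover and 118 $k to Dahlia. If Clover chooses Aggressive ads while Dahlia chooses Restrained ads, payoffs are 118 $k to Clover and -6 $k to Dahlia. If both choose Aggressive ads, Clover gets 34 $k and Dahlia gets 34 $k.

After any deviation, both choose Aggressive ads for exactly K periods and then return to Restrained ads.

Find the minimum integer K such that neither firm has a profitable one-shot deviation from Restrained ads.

IC: ρ(1−ρ^K)/(1−ρ) ≥ (118−74)/(74−34) = 11/10.
With ρ = 2/3: need 1 − ρ^K ≥ 11/10·(1−2/3)/(2/3), i.e. ρ^K ≤ 0.4500.
Since (2/3)^1 = 0.6667 and (2/3)^2 = 0.4444, the smallest such K is 2.

2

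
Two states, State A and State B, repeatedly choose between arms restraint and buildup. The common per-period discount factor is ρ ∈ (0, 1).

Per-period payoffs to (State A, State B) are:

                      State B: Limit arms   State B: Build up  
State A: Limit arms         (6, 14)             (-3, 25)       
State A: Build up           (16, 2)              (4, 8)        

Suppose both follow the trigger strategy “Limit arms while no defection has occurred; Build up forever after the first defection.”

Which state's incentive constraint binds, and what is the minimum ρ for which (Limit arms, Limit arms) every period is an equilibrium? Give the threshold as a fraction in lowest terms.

State A; ρ ≥ 5/6

For State A: deviation gain 16−6 = 10, per-period punishment loss 6−4 = 2. IC gives ρ ≥ 10/12 = 5/6.
For State B: gain 11, loss 6 per period, so ρ ≥ 11/17.
The tighter constraint is State A's, so cooperation needs ρ ≥ 5/6.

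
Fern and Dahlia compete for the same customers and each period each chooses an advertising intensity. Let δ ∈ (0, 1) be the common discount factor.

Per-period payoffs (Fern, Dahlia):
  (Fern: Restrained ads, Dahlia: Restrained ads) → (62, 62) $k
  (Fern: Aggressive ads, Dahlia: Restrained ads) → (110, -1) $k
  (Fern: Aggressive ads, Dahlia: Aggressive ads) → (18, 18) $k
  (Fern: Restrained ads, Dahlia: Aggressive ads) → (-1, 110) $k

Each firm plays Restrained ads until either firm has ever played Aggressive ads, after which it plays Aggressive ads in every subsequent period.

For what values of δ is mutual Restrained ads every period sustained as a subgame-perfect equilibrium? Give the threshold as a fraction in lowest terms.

12/23

62/(1−δ) ≥ 110 + 18δ/(1−δ)
62 ≥ 110 − 92δ
δ ≥ 48/92 = 12/23.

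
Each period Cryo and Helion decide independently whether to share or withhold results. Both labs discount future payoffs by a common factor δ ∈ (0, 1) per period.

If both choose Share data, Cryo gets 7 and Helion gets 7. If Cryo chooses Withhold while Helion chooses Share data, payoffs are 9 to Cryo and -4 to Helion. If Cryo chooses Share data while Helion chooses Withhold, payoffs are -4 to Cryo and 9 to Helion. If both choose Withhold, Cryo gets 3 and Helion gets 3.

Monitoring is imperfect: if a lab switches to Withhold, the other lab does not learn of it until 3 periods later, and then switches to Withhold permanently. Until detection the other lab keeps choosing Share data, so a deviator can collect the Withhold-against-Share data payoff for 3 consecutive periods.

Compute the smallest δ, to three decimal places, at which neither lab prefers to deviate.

0.693

The best deviation is to choose Withhold for all 3 undetected periods, earning 9 each, then 3 forever once detected.
Deviation value: 9(1−δ^3)/(1−δ) + 3δ^3/(1−δ); cooperation value: 7/(1−δ).
IC: 7 ≥ 9(1−δ^3) + 3δ^3 = 9 − 6δ^3.
So δ^3 ≥ 2/6 = 1/3, giving δ ≥ (1/3)^(1/3) ≈ 0.693.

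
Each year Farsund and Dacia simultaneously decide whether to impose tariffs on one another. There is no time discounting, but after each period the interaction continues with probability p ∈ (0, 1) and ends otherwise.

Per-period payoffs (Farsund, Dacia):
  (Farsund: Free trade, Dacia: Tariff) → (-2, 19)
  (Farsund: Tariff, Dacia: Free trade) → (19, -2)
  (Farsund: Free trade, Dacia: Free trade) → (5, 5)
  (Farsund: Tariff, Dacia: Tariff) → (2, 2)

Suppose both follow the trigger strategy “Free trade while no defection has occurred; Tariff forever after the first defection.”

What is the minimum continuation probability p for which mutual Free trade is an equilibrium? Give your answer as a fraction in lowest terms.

14/17

Expected cooperation value is 5 + p·5 + p²·5 + … = 5/(1−p); deviation gives 19 + p·2/(1−p).
5 ≥ 19(1−p) + 2p ⇒ 17p ≥ 14 ⇒ p ≥ 14/17.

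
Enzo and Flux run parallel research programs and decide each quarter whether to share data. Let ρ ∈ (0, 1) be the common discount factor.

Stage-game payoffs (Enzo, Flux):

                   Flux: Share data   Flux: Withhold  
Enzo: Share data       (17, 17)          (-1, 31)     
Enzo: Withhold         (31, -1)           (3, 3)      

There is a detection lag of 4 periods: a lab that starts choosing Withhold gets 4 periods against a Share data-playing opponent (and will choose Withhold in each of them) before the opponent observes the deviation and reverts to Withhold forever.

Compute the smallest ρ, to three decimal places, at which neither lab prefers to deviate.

A deviator earns 31 for 4 periods, then 3 forever; cooperating earns 17 forever. Multiplying the IC by (1−ρ):
17 ≥ 31(1−ρ^4) + 3ρ^4, so 28·ρ^4 ≥ 14 and ρ^4 ≥ 1/2.
ρ ≥ (1/2)^(1/4) ≈ 0.841.

0.841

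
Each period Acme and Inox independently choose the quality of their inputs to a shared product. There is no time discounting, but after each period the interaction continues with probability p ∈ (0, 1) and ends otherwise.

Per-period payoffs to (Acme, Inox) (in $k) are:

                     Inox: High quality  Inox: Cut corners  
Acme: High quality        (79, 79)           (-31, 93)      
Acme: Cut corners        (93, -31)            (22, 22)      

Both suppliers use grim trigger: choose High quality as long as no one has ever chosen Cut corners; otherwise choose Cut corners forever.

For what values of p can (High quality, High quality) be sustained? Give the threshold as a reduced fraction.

With no time discounting, the continuation probability p plays the role of the discount factor.
Grim-trigger IC: 79/(1−p) ≥ 93 + 22p/(1−p) ⇒ p ≥ (93−79)/(93−22) = 14/71.

14/71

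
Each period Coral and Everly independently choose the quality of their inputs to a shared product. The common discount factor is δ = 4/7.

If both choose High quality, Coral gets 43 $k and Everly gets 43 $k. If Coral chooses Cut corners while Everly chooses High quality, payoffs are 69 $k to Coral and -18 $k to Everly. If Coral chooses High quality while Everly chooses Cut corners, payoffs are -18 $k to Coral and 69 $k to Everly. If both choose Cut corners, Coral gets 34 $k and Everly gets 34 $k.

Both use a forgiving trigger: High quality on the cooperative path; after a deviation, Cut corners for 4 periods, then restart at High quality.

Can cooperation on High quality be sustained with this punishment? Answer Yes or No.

No

A one-shot deviation gives 69 now, then 34 for 4 periods, then back to 43.
Gain from deviating: (69−43) today; loss: (43−34) in each of the next 4 periods.
No-deviation condition: (43−34)(δ+…+δ^4) ≥ 69−43, i.e. δ+…+δ^4 ≥ 26/9.
At δ = 4/7: δ+…+δ^4 = 1.1912 < 2.8889.
So cooperation is not sustainable.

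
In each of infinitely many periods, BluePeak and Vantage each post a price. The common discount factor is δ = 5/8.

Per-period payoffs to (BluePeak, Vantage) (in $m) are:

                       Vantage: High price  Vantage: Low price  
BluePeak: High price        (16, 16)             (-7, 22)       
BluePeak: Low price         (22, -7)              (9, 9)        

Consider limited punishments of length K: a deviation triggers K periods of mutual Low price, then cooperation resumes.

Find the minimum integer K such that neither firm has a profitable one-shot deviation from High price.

2

IC: δ(1−δ^K)/(1−δ) ≥ (22−16)/(16−9) = 6/7.
With δ = 5/8: need 1 − δ^K ≥ 6/7·(1−5/8)/(5/8), i.e. δ^K ≤ 0.4857.
Since (5/8)^1 = 0.6250 and (5/8)^2 = 0.3906, the smallest such K is 2.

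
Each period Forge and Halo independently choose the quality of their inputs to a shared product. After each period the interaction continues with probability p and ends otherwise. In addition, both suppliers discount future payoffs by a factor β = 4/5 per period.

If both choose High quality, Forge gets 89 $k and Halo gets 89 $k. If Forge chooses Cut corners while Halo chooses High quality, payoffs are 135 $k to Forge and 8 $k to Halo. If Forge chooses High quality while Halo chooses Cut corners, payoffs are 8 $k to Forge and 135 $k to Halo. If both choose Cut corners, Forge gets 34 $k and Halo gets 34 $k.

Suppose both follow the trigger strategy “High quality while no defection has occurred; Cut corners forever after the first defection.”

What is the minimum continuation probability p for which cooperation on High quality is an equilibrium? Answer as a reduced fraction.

115/202

Expected continuation weight on next period's payoff is β·p = 4/5·p, which plays the role of the discount factor.
Cooperation requires 4/5·p ≥ (135−89)/(135−34) = 46/101, hence p ≥ 115/202.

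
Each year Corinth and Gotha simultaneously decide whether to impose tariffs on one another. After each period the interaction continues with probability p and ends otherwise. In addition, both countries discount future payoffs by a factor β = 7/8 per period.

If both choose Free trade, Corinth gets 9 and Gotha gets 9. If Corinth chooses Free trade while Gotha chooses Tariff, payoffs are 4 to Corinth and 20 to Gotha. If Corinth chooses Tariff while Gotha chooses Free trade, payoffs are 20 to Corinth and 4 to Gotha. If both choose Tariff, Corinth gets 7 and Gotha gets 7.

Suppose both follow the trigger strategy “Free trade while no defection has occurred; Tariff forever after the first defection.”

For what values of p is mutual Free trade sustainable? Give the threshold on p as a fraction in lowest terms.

With continuation probability p and discount β, the effective per-period discount factor is βp.
Grim-trigger IC: βp ≥ (20−9)/(20−7) = 11/13.
So p ≥ (11/13)/(7/8) = 88/91.

88/91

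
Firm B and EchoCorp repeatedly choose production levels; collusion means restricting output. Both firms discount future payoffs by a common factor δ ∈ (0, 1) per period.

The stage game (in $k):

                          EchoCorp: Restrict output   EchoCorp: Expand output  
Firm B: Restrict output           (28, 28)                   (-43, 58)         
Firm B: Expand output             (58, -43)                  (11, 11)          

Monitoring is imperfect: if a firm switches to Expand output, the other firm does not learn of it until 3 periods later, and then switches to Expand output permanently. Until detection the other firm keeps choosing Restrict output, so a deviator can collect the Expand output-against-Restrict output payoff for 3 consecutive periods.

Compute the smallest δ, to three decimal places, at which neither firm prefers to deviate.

Deviating for the 3 undetected periods gains 58−28 = 30 per period over cooperation, then loses 28−11 = 17 per period forever once punishment starts.
Gain: 30(1 + δ + … + δ^2); loss: 17·δ^3/(1−δ).
No profitable deviation ⇔ 30(1−δ^3) ≤ 17·δ^3, i.e. δ^3 ≥ 30/(30+17) = 30/47.
Hence δ ≥ (30/47)^(1/3) ≈ 0.861.

0.861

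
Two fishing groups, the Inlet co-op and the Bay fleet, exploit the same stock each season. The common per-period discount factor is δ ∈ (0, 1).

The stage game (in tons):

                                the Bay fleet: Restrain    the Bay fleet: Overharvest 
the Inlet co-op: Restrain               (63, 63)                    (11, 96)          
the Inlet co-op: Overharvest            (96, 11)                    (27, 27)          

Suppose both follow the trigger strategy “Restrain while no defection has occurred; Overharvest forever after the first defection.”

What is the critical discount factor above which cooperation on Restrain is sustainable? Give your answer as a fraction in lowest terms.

Cooperation forever yields 63 each period: 63/(1−δ).
Deviating yields 96 once, then 27 forever: 96 + 27δ/(1−δ).
No profitable deviation requires 63/(1−δ) ≥ 96 + 27δ/(1−δ).
Multiplying by (1−δ): 63 ≥ 96(1−δ) + 27δ = 96 − 69δ.
So 69δ ≥ 33, i.e. δ ≥ 33/69 = 11/23.

11/23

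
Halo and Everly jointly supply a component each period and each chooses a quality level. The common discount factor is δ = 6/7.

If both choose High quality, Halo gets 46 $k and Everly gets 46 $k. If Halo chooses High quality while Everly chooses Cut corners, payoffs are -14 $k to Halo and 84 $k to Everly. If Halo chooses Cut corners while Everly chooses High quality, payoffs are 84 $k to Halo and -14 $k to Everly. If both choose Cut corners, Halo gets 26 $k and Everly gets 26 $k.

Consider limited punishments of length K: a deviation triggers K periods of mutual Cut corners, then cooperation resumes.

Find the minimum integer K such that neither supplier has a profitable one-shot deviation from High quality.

3

Need Σ_{k=1}^{K} δ^k ≥ (84−46)/(46−26) = 1.9000 at δ = 6/7.
At K = 2 the sum is 1.5918 < 1.9000; at K = 3 it is 2.2216 ≥ 1.9000.
So the minimum punishment length is K = 3.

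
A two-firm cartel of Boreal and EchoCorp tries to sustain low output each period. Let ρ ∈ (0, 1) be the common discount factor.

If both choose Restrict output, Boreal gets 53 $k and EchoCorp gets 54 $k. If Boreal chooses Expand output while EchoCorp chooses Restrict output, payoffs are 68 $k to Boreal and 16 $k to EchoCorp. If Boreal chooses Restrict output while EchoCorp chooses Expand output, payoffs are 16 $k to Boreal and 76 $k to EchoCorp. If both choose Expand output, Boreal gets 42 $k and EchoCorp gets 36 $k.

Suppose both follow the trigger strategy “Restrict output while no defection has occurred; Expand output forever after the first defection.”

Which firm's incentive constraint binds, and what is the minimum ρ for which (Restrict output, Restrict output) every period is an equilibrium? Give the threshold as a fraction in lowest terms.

Boreal; ρ ≥ 15/26

For Boreal: deviation gain 68−53 = 15, per-period punishment loss 53−42 = 11. IC gives ρ ≥ 15/26.
For EchoCorp: gain 22, loss 18 per period, so ρ ≥ 22/40 = 11/20.
The tighter constraint is Boreal's, so cooperation needs ρ ≥ 15/26.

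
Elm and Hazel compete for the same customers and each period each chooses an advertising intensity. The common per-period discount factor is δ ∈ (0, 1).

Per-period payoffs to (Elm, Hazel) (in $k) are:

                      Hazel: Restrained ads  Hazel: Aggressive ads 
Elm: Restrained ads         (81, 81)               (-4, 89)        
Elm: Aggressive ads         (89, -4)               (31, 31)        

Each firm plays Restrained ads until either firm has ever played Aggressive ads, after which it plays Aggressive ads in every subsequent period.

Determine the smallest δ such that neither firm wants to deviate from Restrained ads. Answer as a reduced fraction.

4/29

One-period gain from deviating is 89 − 81 = 8. The loss is 81 − 31 = 50 in every subsequent period, with present value 50·δ/(1−δ).
Deviation is unprofitable when 50·δ/(1−δ) ≥ 8, i.e. δ/(1−δ) ≥ 4/25.
Equivalently δ ≥ 8/(8+50) = 4/29.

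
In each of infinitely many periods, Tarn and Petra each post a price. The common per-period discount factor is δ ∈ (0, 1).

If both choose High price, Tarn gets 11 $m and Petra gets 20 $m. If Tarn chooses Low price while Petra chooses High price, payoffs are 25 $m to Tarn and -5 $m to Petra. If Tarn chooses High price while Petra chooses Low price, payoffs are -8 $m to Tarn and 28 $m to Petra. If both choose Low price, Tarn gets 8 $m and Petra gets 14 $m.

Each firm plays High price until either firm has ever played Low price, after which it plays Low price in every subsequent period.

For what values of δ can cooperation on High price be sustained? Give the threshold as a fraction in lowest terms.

Tarn's threshold: (25−11)/(25−8) = 14/17.
Petra's threshold: (28−20)/(28−14) = 4/7.
14/17 > 4/7, so Tarn binds and δ* = 14/17.

14/17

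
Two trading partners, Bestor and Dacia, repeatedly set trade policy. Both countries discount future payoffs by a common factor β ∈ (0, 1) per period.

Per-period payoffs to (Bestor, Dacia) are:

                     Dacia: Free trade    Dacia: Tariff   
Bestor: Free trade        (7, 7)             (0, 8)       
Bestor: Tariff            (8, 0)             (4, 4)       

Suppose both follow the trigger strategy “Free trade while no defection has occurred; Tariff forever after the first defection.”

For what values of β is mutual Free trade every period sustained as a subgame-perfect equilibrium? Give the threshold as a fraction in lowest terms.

1/4

One-period gain from deviating is 8 − 7 = 1. The loss is 7 − 4 = 3 in every subsequent period, with present value 3·β/(1−β).
Deviation is unprofitable when 3·β/(1−β) ≥ 1, i.e. β/(1−β) ≥ 1/3.
Equivalently β ≥ 1/(1+3) = 1/4.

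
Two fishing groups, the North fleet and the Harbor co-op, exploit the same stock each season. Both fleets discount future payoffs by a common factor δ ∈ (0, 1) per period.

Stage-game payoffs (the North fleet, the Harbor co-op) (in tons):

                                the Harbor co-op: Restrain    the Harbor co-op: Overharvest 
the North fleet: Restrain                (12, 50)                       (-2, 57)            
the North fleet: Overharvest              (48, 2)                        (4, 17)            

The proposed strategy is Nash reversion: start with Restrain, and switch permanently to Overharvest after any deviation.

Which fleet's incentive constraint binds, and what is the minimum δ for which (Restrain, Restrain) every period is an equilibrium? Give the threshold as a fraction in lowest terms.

the North fleet: cooperation gives 12 each period; deviation gives 48 once then 4 forever.
  12/(1−δ) ≥ 48 + 4δ/(1−δ) ⇒ δ ≥ 36/44 = 9/11.
the Harbor co-op: cooperation gives 50 each period; deviation gives 57 once then 17 forever.
  δ ≥ 7/40.
Both must hold, so the binding constraint is the North fleet's: δ ≥ 9/11.

the North fleet; δ ≥ 9/11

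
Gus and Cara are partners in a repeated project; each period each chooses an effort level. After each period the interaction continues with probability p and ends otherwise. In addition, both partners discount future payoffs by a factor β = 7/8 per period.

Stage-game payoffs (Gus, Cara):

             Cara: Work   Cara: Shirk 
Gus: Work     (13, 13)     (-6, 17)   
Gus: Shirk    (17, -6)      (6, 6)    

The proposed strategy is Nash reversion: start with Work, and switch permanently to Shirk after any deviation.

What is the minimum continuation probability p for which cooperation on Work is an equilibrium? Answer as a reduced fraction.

32/77

Expected continuation weight on next period's payoff is β·p = 7/8·p, which plays the role of the discount factor.
Cooperation requires 7/8·p ≥ (17−13)/(17−6) = 4/11, hence p ≥ 32/77.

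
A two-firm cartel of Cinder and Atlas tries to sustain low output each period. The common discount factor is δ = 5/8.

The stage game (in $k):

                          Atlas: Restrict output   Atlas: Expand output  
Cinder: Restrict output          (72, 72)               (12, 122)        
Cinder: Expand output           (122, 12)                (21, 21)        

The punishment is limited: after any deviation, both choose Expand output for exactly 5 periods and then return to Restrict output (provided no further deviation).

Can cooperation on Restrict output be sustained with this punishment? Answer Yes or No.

Yes

A one-shot deviation gives 122 now, then 21 for 5 periods, then back to 72.
Gain from deviating: (122−72) today; loss: (72−21) in each of the next 5 periods.
No-deviation condition: (72−21)(δ+…+δ^5) ≥ 122−72, i.e. δ+…+δ^5 ≥ 50/51.
At δ = 5/8: δ+…+δ^5 = 1.5077 ≥ 0.9804.
So cooperation is sustainable.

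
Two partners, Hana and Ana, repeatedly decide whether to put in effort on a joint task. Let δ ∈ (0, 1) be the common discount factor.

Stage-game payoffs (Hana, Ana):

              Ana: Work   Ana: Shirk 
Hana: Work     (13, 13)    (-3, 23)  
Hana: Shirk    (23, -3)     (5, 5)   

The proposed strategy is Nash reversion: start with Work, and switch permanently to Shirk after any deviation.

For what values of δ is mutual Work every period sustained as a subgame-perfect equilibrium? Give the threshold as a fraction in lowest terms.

One-period gain from deviating is 23 − 13 = 10. The loss is 13 − 5 = 8 in every subsequent period, with present value 8·δ/(1−δ).
Deviation is unprofitable when 8·δ/(1−δ) ≥ 10, i.e. δ/(1−δ) ≥ 5/4.
Equivalently δ ≥ 10/(10+8) = 5/9.

5/9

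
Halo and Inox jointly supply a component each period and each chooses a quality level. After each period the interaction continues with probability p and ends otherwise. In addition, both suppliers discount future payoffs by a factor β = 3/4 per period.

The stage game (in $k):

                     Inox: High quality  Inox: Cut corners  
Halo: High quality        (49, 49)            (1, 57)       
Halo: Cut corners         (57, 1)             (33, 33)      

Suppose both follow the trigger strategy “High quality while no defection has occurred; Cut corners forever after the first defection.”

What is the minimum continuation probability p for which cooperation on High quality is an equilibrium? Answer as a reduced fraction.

4/9

With continuation probability p and discount β, the effective per-period discount factor is βp.
Grim-trigger IC: βp ≥ (57−49)/(57−33) = 1/3.
So p ≥ (1/3)/(3/4) = 4/9.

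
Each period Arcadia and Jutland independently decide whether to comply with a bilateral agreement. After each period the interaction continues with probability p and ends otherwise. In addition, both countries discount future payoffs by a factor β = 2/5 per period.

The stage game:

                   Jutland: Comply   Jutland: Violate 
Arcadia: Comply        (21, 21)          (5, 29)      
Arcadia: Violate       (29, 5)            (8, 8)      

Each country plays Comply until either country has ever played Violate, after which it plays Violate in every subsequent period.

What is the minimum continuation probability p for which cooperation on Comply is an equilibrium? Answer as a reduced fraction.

20/21

With continuation probability p and discount β, the effective per-period discount factor is βp.
Grim-trigger IC: βp ≥ (29−21)/(29−8) = 8/21.
So p ≥ (8/21)/(2/5) = 20/21.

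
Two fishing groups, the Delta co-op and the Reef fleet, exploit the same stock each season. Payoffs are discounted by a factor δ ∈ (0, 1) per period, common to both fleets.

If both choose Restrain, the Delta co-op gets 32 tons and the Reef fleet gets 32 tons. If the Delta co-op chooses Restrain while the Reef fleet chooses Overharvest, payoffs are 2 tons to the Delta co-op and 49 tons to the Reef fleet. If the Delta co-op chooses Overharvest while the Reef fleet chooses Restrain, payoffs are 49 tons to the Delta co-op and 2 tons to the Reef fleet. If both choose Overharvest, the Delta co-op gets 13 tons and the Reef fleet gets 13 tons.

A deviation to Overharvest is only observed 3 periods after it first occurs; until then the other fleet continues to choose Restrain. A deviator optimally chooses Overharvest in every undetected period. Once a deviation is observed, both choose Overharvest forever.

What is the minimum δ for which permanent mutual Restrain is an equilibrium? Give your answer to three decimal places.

The best deviation is to choose Overharvest for all 3 undetected periods, earning 49 each, then 13 forever once detected.
Deviation value: 49(1−δ^3)/(1−δ) + 13δ^3/(1−δ); cooperation value: 32/(1−δ).
IC: 32 ≥ 49(1−δ^3) + 13δ^3 = 49 − 36δ^3.
So δ^3 ≥ 17/36, giving δ ≥ (17/36)^(1/3) ≈ 0.779.

0.779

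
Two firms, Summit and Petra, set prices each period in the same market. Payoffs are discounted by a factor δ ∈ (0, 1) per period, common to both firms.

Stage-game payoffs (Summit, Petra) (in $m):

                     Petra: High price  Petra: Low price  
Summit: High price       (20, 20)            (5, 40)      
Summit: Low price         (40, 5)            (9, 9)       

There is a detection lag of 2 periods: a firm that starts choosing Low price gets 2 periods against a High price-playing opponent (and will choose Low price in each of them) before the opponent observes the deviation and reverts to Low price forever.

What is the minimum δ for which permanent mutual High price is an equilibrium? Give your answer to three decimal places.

0.803

Deviating for the 2 undetected periods gains 40−20 = 20 per period over cooperation, then loses 20−9 = 11 per period forever once punishment starts.
Gain: 20(1 + δ + … + δ^1); loss: 11·δ^2/(1−δ).
No profitable deviation ⇔ 20(1−δ^2) ≤ 11·δ^2, i.e. δ^2 ≥ 20/(20+11) = 20/31.
Hence δ ≥ (20/31)^(1/2) ≈ 0.803.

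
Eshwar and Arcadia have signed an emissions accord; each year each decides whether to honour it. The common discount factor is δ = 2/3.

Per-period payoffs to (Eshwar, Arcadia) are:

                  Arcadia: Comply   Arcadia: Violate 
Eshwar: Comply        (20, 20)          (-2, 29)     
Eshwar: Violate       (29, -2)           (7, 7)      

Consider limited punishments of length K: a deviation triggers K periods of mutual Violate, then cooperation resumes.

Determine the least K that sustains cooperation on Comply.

IC: δ(1−δ^K)/(1−δ) ≥ (29−20)/(20−7) = 9/13.
With δ = 2/3: need 1 − δ^K ≥ 9/13·(1−2/3)/(2/3), i.e. δ^K ≤ 0.6538.
Since (2/3)^1 = 0.6667 and (2/3)^2 = 0.4444, the smallest such K is 2.

2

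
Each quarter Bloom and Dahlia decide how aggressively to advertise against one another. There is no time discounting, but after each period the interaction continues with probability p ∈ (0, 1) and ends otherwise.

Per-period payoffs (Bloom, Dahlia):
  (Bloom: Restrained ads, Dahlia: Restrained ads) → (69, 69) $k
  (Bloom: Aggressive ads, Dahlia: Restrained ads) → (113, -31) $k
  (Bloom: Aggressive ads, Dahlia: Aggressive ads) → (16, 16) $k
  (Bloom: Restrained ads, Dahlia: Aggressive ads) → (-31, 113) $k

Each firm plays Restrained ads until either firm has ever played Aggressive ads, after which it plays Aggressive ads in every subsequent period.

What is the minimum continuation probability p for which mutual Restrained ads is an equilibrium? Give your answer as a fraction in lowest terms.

With no time discounting, the continuation probability p plays the role of the discount factor.
Grim-trigger IC: 69/(1−p) ≥ 113 + 16p/(1−p) ⇒ p ≥ (113−69)/(113−16) = 44/97.

44/97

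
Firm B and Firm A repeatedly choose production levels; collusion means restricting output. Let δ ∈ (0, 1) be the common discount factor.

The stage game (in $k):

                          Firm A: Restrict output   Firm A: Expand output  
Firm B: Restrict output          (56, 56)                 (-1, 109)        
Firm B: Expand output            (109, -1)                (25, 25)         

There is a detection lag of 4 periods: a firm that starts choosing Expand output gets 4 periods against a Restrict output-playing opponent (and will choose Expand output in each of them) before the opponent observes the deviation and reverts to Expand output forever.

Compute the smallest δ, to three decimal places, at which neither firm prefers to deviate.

Deviating for the 4 undetected periods gains 109−56 = 53 per period over cooperation, then loses 56−25 = 31 per period forever once punishment starts.
Gain: 53(1 + δ + … + δ^3); loss: 31·δ^4/(1−δ).
No profitable deviation ⇔ 53(1−δ^4) ≤ 31·δ^4, i.e. δ^4 ≥ 53/(53+31) = 53/84.
Hence δ ≥ (53/84)^(1/4) ≈ 0.891.

0.891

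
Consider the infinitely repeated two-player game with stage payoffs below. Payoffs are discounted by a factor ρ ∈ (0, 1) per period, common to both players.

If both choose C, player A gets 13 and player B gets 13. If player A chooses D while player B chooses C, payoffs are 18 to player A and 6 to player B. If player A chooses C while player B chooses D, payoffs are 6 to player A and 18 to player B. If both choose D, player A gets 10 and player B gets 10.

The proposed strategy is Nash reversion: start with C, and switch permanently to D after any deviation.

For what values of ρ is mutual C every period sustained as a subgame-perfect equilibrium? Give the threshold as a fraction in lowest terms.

5/8

13/(1−ρ) ≥ 18 + 10ρ/(1−ρ)
13 ≥ 18 − 8ρ
ρ ≥ 5/8.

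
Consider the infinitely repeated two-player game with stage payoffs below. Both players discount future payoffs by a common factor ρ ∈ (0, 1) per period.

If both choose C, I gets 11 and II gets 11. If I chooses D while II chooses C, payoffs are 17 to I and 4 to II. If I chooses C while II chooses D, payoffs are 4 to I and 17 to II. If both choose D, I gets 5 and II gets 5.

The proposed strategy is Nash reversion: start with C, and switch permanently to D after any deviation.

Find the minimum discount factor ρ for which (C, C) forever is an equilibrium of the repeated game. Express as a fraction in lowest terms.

1/2

Cooperation forever yields 11 each period: 11/(1−ρ).
Deviating yields 17 once, then 5 forever: 17 + 5ρ/(1−ρ).
No profitable deviation requires 11/(1−ρ) ≥ 17 + 5ρ/(1−ρ).
Multiplying by (1−ρ): 11 ≥ 17(1−ρ) + 5ρ = 17 − 12ρ.
So 12ρ ≥ 6, i.e. ρ ≥ 6/12 = 1/2.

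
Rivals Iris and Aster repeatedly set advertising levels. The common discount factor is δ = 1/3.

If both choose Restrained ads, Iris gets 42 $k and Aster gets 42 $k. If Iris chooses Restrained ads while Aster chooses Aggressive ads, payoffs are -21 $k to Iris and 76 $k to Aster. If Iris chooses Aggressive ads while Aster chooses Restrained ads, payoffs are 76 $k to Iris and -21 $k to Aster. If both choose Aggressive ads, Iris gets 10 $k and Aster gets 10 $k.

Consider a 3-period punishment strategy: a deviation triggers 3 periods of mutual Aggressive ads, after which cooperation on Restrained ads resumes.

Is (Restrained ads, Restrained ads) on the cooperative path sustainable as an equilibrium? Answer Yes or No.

A one-shot deviation gives 76 now, then 10 for 3 periods, then back to 42.
Gain from deviating: (76−42) today; loss: (42−10) in each of the next 3 periods.
No-deviation condition: (42−10)(δ+…+δ^3) ≥ 76−42, i.e. δ+…+δ^3 ≥ 17/16.
At δ = 1/3: δ+…+δ^3 = 0.4815 < 1.0625.
So cooperation is not sustainable.

No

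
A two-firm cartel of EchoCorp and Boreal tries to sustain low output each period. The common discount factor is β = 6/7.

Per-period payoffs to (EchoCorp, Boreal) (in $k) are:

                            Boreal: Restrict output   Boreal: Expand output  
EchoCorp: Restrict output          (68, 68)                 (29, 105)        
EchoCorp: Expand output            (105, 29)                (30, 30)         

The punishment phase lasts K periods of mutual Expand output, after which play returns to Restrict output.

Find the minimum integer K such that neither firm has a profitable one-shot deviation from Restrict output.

2

No profitable deviation requires (68−30)(β+…+β^K) ≥ 105−68, i.e. β+…+β^K ≥ 37/38 ≈ 0.9737.
With β = 6/7, the partial sums are K=1: 0.8571, K=2: 1.5918.
K = 2 is the first length at which the sum reaches 0.9737.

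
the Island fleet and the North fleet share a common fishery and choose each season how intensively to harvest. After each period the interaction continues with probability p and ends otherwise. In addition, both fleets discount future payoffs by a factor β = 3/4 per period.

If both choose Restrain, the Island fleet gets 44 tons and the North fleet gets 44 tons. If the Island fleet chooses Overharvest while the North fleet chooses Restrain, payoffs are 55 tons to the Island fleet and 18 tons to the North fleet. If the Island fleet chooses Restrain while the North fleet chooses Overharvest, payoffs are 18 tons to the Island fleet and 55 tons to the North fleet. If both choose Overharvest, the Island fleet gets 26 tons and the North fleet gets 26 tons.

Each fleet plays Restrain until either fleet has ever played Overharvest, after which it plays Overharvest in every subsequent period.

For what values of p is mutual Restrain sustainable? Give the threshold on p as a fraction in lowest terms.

With continuation probability p and discount β, the effective per-period discount factor is βp.
Grim-trigger IC: βp ≥ (55−44)/(55−26) = 11/29.
So p ≥ (11/29)/(3/4) = 44/87.

44/87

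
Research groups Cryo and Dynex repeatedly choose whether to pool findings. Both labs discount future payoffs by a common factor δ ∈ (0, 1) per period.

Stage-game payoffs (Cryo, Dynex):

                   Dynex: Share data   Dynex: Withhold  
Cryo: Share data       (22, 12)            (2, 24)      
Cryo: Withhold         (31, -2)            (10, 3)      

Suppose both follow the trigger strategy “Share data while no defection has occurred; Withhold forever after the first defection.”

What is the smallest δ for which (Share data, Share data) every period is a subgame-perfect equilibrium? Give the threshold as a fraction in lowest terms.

4/7

For Cryo: deviation gain 31−22 = 9, per-period punishment loss 22−10 = 12. IC gives δ ≥ 9/21 = 3/7.
For Dynex: gain 12, loss 9 per period, so δ ≥ 12/21 = 4/7.
The tighter constraint is Dynex's, so cooperation needs δ ≥ 4/7.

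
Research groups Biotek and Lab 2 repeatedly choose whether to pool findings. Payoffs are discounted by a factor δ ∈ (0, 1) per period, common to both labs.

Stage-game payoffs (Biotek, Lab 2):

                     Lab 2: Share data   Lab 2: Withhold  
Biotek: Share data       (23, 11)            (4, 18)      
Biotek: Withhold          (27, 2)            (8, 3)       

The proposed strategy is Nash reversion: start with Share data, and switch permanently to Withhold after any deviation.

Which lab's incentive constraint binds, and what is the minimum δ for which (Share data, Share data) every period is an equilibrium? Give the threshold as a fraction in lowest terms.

Biotek's threshold: (27−23)/(27−8) = 4/19.
Lab 2's threshold: (18−11)/(18−3) = 7/15.
4/19 < 7/15, so Lab 2 binds and δ* = 7/15.

Lab 2; δ ≥ 7/15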